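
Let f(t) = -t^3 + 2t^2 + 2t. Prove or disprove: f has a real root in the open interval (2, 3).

Such a root exists.

f(2) = 4 and f(3) = -3, which have opposite signs.
As a polynomial, f is continuous on every closed interval.
By the Intermediate Value Theorem, f takes the value 0 somewhere in the open interval.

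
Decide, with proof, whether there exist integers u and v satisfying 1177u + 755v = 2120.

u = 370, v = -574

Since gcd(1177, 755) = 1, every integer is an integer combination of 1177 and 755.
Dividing repeatedly: 1177 = 1·755 + 422, 755 = 1·422 + 333, 422 = 1·333 + 89, 333 = 3·89 + 66, 89 = 1·66 + 23, 66 = 2·23 + 20, 23 = 1·20 + 3, 20 = 6·3 + 2, 3 = 1·2 + 1, 2 = 2·1 + 0.
Working back up the chain: 1 = 3 − 1·2 = 3 − (20 − 6·3) = −20 + 7·3 = −20 + 7·(23 − 1·20) = 7·23 − 8·20 = 7·23 − 8·(66 − 2·23) = −8·66 + 23·23 = −8·66 + 23·(89 − 1·66) = 23·89 − 31·66 = 23·89 − 31·(333 − 3·89) = −31·333 + 116·89 = −31·333 + 116·(422 − 1·333) = 116·422 − 147·333 = 116·422 − 147·(755 − 1·422) = −147·755 + 263·422 = −147·755 + 263·(1177 − 1·755) = 263·1177 − 410·755. So 1177·263 + 755·(-410) = 1.
Times 2120: 1177·557560 + 755·(-869200) = 2120, so (557560, -869200) solves it.
Shifting by a multiple of (755, −1177) keeps it a solution: u = 557560 − 738·755 = 370, v = -869200 + 738·1177 = -574.
Indeed 1177·370 + 755·(-574) = 435490 − 433370 = 2120.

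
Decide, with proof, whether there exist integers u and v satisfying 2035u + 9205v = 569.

There are no such integers.

Any value of 2035u + 9205v is a multiple of gcd(2035, 9205) = 5.
But 569 is not a multiple of 5 (it leaves remainder 4).
Therefore 2035u + 9205v = 569 has no solution in integers.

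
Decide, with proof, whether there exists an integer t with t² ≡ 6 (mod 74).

Reduce modulo the prime factor 37 of 74: any solution would satisfy t² ≡ 6 (mod 37).
37 is prime, so by Euler's criterion 6 is a square mod 37 iff 6^((37−1)/2) = 6^18 ≡ 1 (mod 37).
Squaring successively (mod 37): 6^2 = 36 ≡ 36; 6^4 ≡ 36² = 1296 ≡ 1; 6^8 ≡ 1² = 1 ≡ 1; 6^16 ≡ 1² = 1 ≡ 1.
Since 18 = 16 + 2, 6^18 ≡ 1 · 36; multiplying out mod 37: 1·36 = 36 ≡ 36. Thus 6^18 ≡ 36 ≡ −1 (mod 37).
By Euler's criterion 6 is a quadratic non-residue mod 37: no t satisfies t² ≡ 6 (mod 37).
So 6 is not a square mod 37, and hence 6 is not a square mod 74.

No such integer exists.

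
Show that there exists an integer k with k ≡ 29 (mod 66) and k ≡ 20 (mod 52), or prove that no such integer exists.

No such integer exists.

Reduce both congruences modulo 2, which divides 66 and 52: they say k ≡ 29 (mod 2) and k ≡ 20 (mod 2).
But 29 mod 2 = 1 while 20 mod 2 = 0, a contradiction.
So no integer satisfies both congruences.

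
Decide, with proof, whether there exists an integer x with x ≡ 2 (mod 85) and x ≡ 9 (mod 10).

There is no such integer.

Both moduli are multiples of 5 = gcd(85, 10), so any solution would satisfy x ≡ 2 and x ≡ 9 modulo 5 simultaneously.
However 2 ≡ 2 and 9 ≡ 4 (mod 5), and 2 ≠ 4.
Hence the system has no solution.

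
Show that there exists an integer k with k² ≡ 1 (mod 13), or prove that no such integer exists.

k = 12

Take k = 12. Then 12² = 144 = 11·13 + 1, so 12² ≡ 1 (mod 13).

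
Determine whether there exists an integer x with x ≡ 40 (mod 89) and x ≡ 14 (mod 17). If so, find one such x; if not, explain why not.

Since 89 and 17 share no common factor, CRT says the pair of congruences has a solution (unique mod 1513).
Write x = 40 + 89t and require 40 + 89t ≡ 14 (mod 17), i.e. 89t ≡ 8 (mod 17).
89 ≡ 4 (mod 17), so this reads 4t ≡ 8 (mod 17). Note 4·13 = 52 ≡ 1 (mod 17) (as 52 − 1 = 3·17), so 4⁻¹ ≡ 13.
Therefore t ≡ 13·8 = 104 ≡ 2 (mod 17).
Taking t = 2 gives x = 40 + 89·2 = 218.
Indeed 218 ≡ 40 (mod 89) and 218 ≡ 14 (mod 17).

x = 218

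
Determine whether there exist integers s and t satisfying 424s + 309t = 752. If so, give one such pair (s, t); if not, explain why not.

s = 200, t = -272

Since gcd(424, 309) = 1, every integer is an integer combination of 424 and 309.
Run the Euclidean algorithm on 424 and 309: 424 = 1·309 + 115, 309 = 2·115 + 79, 115 = 1·79 + 36, 79 = 2·36 + 7, 36 = 5·7 + 1, 7 = 7·1 + 0.
Back-substituting, 1 = 36 − 5·7 = 36 − 5·(79 − 2·36) = −5·79 + 11·36 = −5·79 + 11·(115 − 1·79) = 11·115 − 16·79 = 11·115 − 16·(309 − 2·115) = −16·309 + 43·115 = −16·309 + 43·(424 − 1·309) = 43·424 − 59·309; that is, 424·43 + 309·(-59) = 1.
Scaling by 752 gives the particular solution (s, t) = (32336, -44368).
Shifting by a multiple of (309, −424) keeps it a solution: s = 32336 − 104·309 = 200, t = -44368 + 104·424 = -272.
Indeed 424·200 + 309·(-272) = 84800 − 84048 = 752.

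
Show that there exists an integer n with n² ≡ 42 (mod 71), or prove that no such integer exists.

There is no such integer.

71 is prime, so by Euler's criterion 42 is a square mod 71 iff 42^((71−1)/2) = 42^35 ≡ 1 (mod 71).
Repeated squaring mod 71: 42^2 = 1764 ≡ 60; 42^4 ≡ 60² = 3600 ≡ 50; 42^8 ≡ 50² = 2500 ≡ 15; 42^16 ≡ 15² = 225 ≡ 12; 42^32 ≡ 12² = 144 ≡ 2.
Since 35 = 32 + 2 + 1, 42^35 ≡ 2 · 60 · 42; multiplying out mod 71: 2·60 = 120 ≡ 49, then 49·42 = 2058 ≡ 70. Thus 42^35 ≡ 70 ≡ −1 (mod 71).
By Euler's criterion 42 is a quadratic non-residue mod 71: no n satisfies n² ≡ 42 (mod 71).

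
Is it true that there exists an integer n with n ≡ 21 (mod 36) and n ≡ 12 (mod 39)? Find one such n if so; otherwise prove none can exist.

Here gcd(36, 39) = 3, and both 21 and 12 leave remainder 0 mod 3, so the system is consistent.
List candidates n ≡ 21 (mod 36): 21, 57, 93, 129. Modulo 39 these are 21, 18, 15, 12; 129 gives 12 as required.
Check: 129 mod 36 = 21, 129 mod 39 = 12. ✓

n = 129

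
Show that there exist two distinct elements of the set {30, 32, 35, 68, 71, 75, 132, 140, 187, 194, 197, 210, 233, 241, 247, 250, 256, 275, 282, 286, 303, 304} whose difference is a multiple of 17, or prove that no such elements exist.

The pair (30, 132) works.

Both 30 and 132 leave remainder 13 on division by 17; their difference 102 = 6·17 is a multiple of 17.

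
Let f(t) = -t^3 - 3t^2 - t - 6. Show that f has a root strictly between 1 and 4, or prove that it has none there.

f(1) = -11 and f(4) = -122, both negative, so a sign-change argument is unavailable; we show f keeps this sign on the whole interval.
Shift to the endpoint 1: with t = 1 + u (0 < u < 3), one computes f(1 + u) = -u^3 - 6u^2 - 10u - 11.
All 4 nonzero coefficients of this polynomial in u are negative; hence for u > 0 the value is a sum of negative terms (the constant -11 among them).
Therefore f(t) < 0 throughout (1, 4), and f has no zero there.

No such root exists.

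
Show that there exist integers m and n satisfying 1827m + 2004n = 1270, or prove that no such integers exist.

No such integers exist.

Any value of 1827m + 2004n is a multiple of gcd(1827, 2004) = 3.
But 1270 = 3·423 + 1, so 3 ∤ 1270.
So the equation is unsolvable over ℤ.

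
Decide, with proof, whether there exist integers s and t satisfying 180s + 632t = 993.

gcd(180, 632) = 4, so every integer of the form 180s + 632t is a multiple of 4.
However 993 leaves remainder 1 on division by 4.
Therefore 180s + 632t = 993 has no solution in integers.

No, no such integers exist.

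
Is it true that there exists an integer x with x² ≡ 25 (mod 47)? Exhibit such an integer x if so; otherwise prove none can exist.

Take x = 5. Then 5² = 25, and since 0 ≤ 25 < 47 this is already reduced: 5² ≡ 25 (mod 47).

x = 5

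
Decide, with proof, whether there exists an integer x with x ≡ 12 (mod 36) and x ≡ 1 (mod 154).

No, no such integer exists.

Both moduli are multiples of 2 = gcd(36, 154), so any solution would satisfy x ≡ 12 and x ≡ 1 modulo 2 simultaneously.
However 12 ≡ 0 and 1 ≡ 1 (mod 2), and 0 ≠ 1.
Therefore no such x exists.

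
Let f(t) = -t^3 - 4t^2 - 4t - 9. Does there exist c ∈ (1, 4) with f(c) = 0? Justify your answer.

f has no root in that interval.

The endpoint values f(1) = -18 and f(4) = -153 are both negative. Claim: f(t) < 0 for every t in (1, 4).
Shift to the endpoint 1: with t = 1 + u (0 < u < 3), one computes f(1 + u) = -u^3 - 7u^2 - 15u - 18.
All 4 nonzero coefficients of this polynomial in u are negative; hence for u > 0 the value is a sum of negative terms (the constant -18 among them).
So f is strictly negative on (1, 4); no root exists in the interval.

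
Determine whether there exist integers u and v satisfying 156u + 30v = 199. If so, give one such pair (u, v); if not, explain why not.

No, no such integers exist.

Any value of 156u + 30v is a multiple of gcd(156, 30) = 6.
But 199 = 6·33 + 1, so 6 ∤ 199.
Therefore 156u + 30v = 199 has no solution in integers.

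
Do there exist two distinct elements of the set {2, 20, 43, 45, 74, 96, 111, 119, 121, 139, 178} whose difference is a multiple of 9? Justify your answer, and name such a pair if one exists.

The pair (2, 20) works.

Reduce each element mod 9: 2↦2, 20↦2, 43↦7, 45↦0, 74↦2, 96↦6, 111↦3, 119↦2, 121↦4, 139↦4, 178↦7. The residue 2 repeats (at 2 and 20), and 20 − 2 = 18 = 2·9.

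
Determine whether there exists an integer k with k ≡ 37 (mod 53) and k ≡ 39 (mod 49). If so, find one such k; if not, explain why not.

k = 1362

Since 53 and 49 share no common factor, CRT says the pair of congruences has a solution (unique mod 2597).
Write k = 37 + 53t and require 37 + 53t ≡ 39 (mod 49), i.e. 53t ≡ 2 (mod 49).
53 ≡ 4 (mod 49), so this reads 4t ≡ 2 (mod 49). Invert 4 mod 49 by the Euclidean algorithm: 49 = 12·4 + 1, 4 = 4·1 + 0; back-substituting, 1 = 49 − 12·4. Hence 4·(-12) ≡ 1, so 4⁻¹ ≡ -12 ≡ 37 (mod 49).
Multiplying by 37: t ≡ 37·2 = 74 ≡ 25 (mod 49).
With t = 25: k = 37 + 53·25 = 1362.
Indeed 1362 ≡ 37 (mod 53) and 1362 ≡ 39 (mod 49).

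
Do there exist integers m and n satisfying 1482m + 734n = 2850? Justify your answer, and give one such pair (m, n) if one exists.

Since gcd(1482, 734) = 2 and 2850 = 2·1425, Bézout's identity guarantees a solution.
Dividing through by 2 reduces the equation to 741m + 367n = 1425.
Euclidean algorithm: 741 = 2·367 + 7, 367 = 52·7 + 3, 7 = 2·3 + 1, 3 = 3·1 + 0.
Unwinding: 1 = 7 − 2·3 = 7 − 2·(367 − 52·7) = −2·367 + 105·7 = −2·367 + 105·(741 − 2·367) = 105·741 − 212·367, i.e. 741·105 + 367·(-212) = 1.
Multiplying through by 1425: m = 105·1425 = 149625, n = (-212)·1425 = -302100 is a solution.
Subtracting 407·367 from m and adding 407·741 to n gives the tidier solution (256, -513).
Check: 1482·256 + 734·(-513) = 379392 − 376542 = 2850. ✓

m = 256, n = -513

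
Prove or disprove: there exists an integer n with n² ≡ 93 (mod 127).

No, no such integer exists.

Apply Euler's criterion with the prime 127: 93 is a quadratic residue iff 93^63 ≡ 1 (mod 127), and a non-residue iff it is ≡ −1.
Repeated squaring mod 127: 93^2 = 8649 ≡ 13; 93^4 ≡ 13² = 169 ≡ 42; 93^8 ≡ 42² = 1764 ≡ 113; 93^16 ≡ 113² = 12769 ≡ 69; 93^32 ≡ 69² = 4761 ≡ 62.
Since 63 = 32 + 16 + 8 + 4 + 2 + 1, 93^63 ≡ 62 · 69 · 113 · 42 · 13 · 93; multiplying out mod 127: 62·69 = 4278 ≡ 87, then 87·113 = 9831 ≡ 52, then 52·42 = 2184 ≡ 25, then 25·13 = 325 ≡ 71, then 71·93 = 6603 ≡ 126. Thus 93^63 ≡ 126 ≡ −1 (mod 127).
The value −1 means 93 is a non-residue modulo 127, so n² ≡ 93 (mod 127) is impossible.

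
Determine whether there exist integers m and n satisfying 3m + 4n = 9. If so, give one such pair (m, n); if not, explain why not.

Since gcd(3, 4) = 1, every integer is an integer combination of 3 and 4.
Run the Euclidean algorithm on 4 and 3: 4 = 1·3 + 1, 3 = 3·1 + 0.
Unwinding: 1 = 4 − 1·3, i.e. 3·(-1) + 4·1 = 1.
Times 9: 3·(-9) + 4·9 = 9, so (-9, 9) solves it.
Adding 3·4 to m and subtracting 3·3 from n gives the tidier solution (3, 0).
Indeed 3·3 + 4·0 = 9 + 0 = 9.

m = 3, n = 0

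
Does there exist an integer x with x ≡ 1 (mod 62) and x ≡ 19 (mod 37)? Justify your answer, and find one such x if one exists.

Since 62 and 37 share no common factor, CRT says the pair of congruences has a solution (unique mod 2294).
Write x = 1 + 62t and require 1 + 62t ≡ 19 (mod 37), i.e. 62t ≡ 18 (mod 37).
62 ≡ 25 (mod 37), so this reads 25t ≡ 18 (mod 37). Note 25·3 = 75 ≡ 1 (mod 37) (as 75 − 1 = 2·37), so 25⁻¹ ≡ 3.
Multiplying by 3: t ≡ 3·18 = 54 ≡ 17 (mod 37).
With t = 17: x = 1 + 62·17 = 1055.
Indeed 1055 ≡ 1 (mod 62) and 1055 ≡ 19 (mod 37).

x = 1055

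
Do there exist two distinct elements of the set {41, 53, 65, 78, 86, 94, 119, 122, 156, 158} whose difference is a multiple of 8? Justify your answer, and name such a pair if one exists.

The pair (41, 65) works.

Both 41 and 65 leave remainder 1 on division by 8; their difference 24 = 3·8 is a multiple of 8.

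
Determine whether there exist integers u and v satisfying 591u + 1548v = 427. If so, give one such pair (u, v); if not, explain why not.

Any value of 591u + 1548v is a multiple of gcd(591, 1548) = 3.
But 427 = 3·142 + 1, so 3 ∤ 427.
Therefore 591u + 1548v = 427 has no solution in integers.

No, no such integers exist.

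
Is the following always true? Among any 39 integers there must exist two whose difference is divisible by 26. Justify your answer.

Yes.

Each integer lies in one of the 26 residue classes modulo 26.
Since 39 > 26, two of the 39 integers must share a residue class by the pigeonhole principle; call them a and b.
Equal remainders mean a − b ≡ 0 (mod 26), so 26 divides their difference.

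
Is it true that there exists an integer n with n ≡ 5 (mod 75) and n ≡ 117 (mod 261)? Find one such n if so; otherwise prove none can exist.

No such integer exists.

gcd(75, 261) = 3. If n ≡ 5 (mod 75) and n ≡ 117 (mod 261), then n ≡ 5 (mod 3) and n ≡ 117 (mod 3).
However 5 ≡ 2 and 117 ≡ 0 (mod 3), and 2 ≠ 0.
So no integer satisfies both congruences.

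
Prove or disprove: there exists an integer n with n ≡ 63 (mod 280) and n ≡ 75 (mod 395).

No such integer exists.

gcd(280, 395) = 5. If n ≡ 63 (mod 280) and n ≡ 75 (mod 395), then n ≡ 63 (mod 5) and n ≡ 75 (mod 5).
However 63 ≡ 3 and 75 ≡ 0 (mod 5), and 3 ≠ 0.
Therefore no such n exists.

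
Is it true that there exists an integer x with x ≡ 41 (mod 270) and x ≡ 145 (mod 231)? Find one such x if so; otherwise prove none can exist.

Reduce both congruences modulo 3, which divides 270 and 231: they say x ≡ 41 (mod 3) and x ≡ 145 (mod 3).
However 41 ≡ 2 and 145 ≡ 1 (mod 3), and 2 ≠ 1.
Hence the system has no solution.

No, no such integer exists.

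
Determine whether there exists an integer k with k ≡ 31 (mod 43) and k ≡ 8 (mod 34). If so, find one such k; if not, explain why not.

Since 43 and 34 share no common factor, CRT says the pair of congruences has a solution (unique mod 1462).
Any solution of the first congruence is k = 31 + 43t; substituting into the second, 43t ≡ 8 − 31 ≡ 11 (mod 34).
43 ≡ 9 (mod 34), so this reads 9t ≡ 11 (mod 34). Invert 9 mod 34 by the Euclidean algorithm: 34 = 3·9 + 7, 9 = 1·7 + 2, 7 = 3·2 + 1, 2 = 2·1 + 0; back-substituting, 1 = 7 − 3·2 = 7 − 3·(9 − 1·7) = −3·9 + 4·7 = −3·9 + 4·(34 − 3·9) = 4·34 − 15·9. Hence 9·(-15) ≡ 1, so 9⁻¹ ≡ -15 ≡ 19 (mod 34).
Therefore t ≡ 19·11 = 209 ≡ 5 (mod 34).
With t = 5: k = 31 + 43·5 = 246.
Verify: 246 = 5·43 + 31 and 246 = 7·34 + 8. ✓

k = 246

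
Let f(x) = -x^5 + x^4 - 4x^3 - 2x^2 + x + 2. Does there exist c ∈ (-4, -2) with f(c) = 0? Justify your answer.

f(-4) = 1502 and f(-2) = 72, both positive, so a sign-change argument is unavailable; we show f keeps this sign on the whole interval.
Shift to the endpoint -2: with x = -2 − u (0 < u < 2), one computes f(-2 − u) = u^5 + 11u^4 + 52u^3 + 126u^2 + 151u + 72.
All 6 nonzero coefficients of this polynomial in u are positive; hence for u > 0 the value is a sum of positive terms (the constant 72 among them).
Therefore f(x) > 0 throughout (-4, -2), and f has no zero there.

No.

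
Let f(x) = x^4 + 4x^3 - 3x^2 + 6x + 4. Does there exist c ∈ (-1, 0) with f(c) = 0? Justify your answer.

f(-1) = -8 and f(0) = 4, which have opposite signs.
As a polynomial, f is continuous on every closed interval.
The Intermediate Value Theorem then guarantees some c ∈ (-1, 0) with f(c) = 0.

Such a root exists.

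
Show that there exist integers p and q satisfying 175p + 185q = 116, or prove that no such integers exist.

No, no such integers exist.

Both 175 and 185 are divisible by gcd(175, 185) = 5, hence so is any combination 175p + 185q.
However 116 leaves remainder 1 on division by 5.
Hence no integers p, q satisfy the equation.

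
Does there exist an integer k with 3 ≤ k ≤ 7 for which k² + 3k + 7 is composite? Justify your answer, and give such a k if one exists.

At k = 4: 4² + 3·4 + 7 = 35 = 5·7, which is composite.

k = 4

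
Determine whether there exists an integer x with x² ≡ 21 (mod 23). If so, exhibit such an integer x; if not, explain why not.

No such integer exists.

23 is prime, so by Euler's criterion 21 is a square mod 23 iff 21^((23−1)/2) = 21^11 ≡ 1 (mod 23).
Squaring successively (mod 23): 21^2 = 441 ≡ 4; 21^4 ≡ 4² = 16 ≡ 16; 21^8 ≡ 16² = 256 ≡ 3.
Since 11 = 8 + 2 + 1, 21^11 ≡ 3 · 4 · 21; multiplying out mod 23: 3·4 = 12 ≡ 12, then 12·21 = 252 ≡ 22. Thus 21^11 ≡ 22 ≡ −1 (mod 23).
The value −1 means 21 is a non-residue modulo 23, so x² ≡ 21 (mod 23) is impossible.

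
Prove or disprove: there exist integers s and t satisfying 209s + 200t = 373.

s = 197, t = -204

209 and 200 are coprime, so 209s + 200t ranges over all of ℤ.
Run the Euclidean algorithm on 209 and 200: 209 = 1·200 + 9, 200 = 22·9 + 2, 9 = 4·2 + 1, 2 = 2·1 + 0.
Back-substituting, 1 = 9 − 4·2 = 9 − 4·(200 − 22·9) = −4·200 + 89·9 = −4·200 + 89·(209 − 1·200) = 89·209 − 93·200; that is, 209·89 + 200·(-93) = 1.
Multiplying through by 373: s = 89·373 = 33197, t = (-93)·373 = -34689 is a solution.
Shifting by a multiple of (200, −209) keeps it a solution: s = 33197 − 165·200 = 197, t = -34689 + 165·209 = -204.
Check: 209·197 + 200·(-204) = 41173 − 40800 = 373. ✓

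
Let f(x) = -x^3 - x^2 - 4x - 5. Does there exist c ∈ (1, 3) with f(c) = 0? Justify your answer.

f has no root in that interval.

f(1) = -11 and f(3) = -53, both negative.
The derivative f'(x) = -3x^2 - 2x - 4 is a quadratic with discriminant (-2)² − 4·(-3)·(-4) = -44 < 0; it never vanishes, so it is always negative (sign of the leading coefficient).
Hence f is strictly decreasing on ℝ, and in particular on [1, 3]. A strictly monotone function with same-sign endpoint values stays negative on the whole interval, so f has no zero in (1, 3).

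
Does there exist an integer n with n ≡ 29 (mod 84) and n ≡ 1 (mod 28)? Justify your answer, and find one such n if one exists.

n = 29

Here gcd(84, 28) = 28, and both 29 and 1 leave remainder 1 mod 28, so the system is consistent.
In fact n = 29 itself already satisfies 29 mod 28 = 1.
Indeed 29 ≡ 29 (mod 84) and 29 ≡ 1 (mod 28).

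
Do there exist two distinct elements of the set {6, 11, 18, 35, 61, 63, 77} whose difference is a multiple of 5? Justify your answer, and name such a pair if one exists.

The pair (6, 11) works.

Both 6 and 11 leave remainder 1 on division by 5; their difference 5 = 1·5 is a multiple of 5.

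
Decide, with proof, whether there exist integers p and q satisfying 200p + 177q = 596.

200 and 177 are coprime, so 200p + 177q ranges over all of ℤ.
Dividing repeatedly: 200 = 1·177 + 23, 177 = 7·23 + 16, 23 = 1·16 + 7, 16 = 2·7 + 2, 7 = 3·2 + 1, 2 = 2·1 + 0.
Back-substituting, 1 = 7 − 3·2 = 7 − 3·(16 − 2·7) = −3·16 + 7·7 = −3·16 + 7·(23 − 1·16) = 7·23 − 10·16 = 7·23 − 10·(177 − 7·23) = −10·177 + 77·23 = −10·177 + 77·(200 − 1·177) = 77·200 − 87·177; that is, 200·77 + 177·(-87) = 1.
Times 596: 200·45892 + 177·(-51852) = 596, so (45892, -51852) solves it.
Subtracting 259·177 from p and adding 259·200 to q gives the tidier solution (49, -52).
Check: 200·49 + 177·(-52) = 9800 − 9204 = 596. ✓

p = 49, q = -52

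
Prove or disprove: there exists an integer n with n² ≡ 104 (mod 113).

n = 45 works: 45² = 2025, and 2025 − 104 = 1921 = 17·113.

n = 45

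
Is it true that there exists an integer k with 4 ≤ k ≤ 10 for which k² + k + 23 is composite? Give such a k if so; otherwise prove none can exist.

At k = 10: 10² + 10 + 23 = 133 = 7·19, which is composite.

k = 10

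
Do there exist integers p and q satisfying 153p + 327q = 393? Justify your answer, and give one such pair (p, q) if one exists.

Every value of 153p + 327q is a multiple of gcd(153, 327) = 3; since 3 ∣ 393, solutions exist.
Dividing through by 3 reduces the equation to 51p + 109q = 131.
Euclidean algorithm: 109 = 2·51 + 7, 51 = 7·7 + 2, 7 = 3·2 + 1, 2 = 2·1 + 0.
Working back up the chain: 1 = 7 − 3·2 = 7 − 3·(51 − 7·7) = −3·51 + 22·7 = −3·51 + 22·(109 − 2·51) = 22·109 − 47·51. So 51·(-47) + 109·22 = 1.
Multiplying through by 131: p = (-47)·131 = -6157, q = 22·131 = 2882 is a solution.
Shifting by a multiple of (109, −51) keeps it a solution: p = -6157 + 57·109 = 56, q = 2882 − 57·51 = -25.
Check: 153·56 + 327·(-25) = 8568 − 8175 = 393. ✓

p = 56, q = -25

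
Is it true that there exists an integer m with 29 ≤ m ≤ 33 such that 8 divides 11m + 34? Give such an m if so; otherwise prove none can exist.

No such integer m in that range exists.

For m = 29, 30, …, 33 the values of 11m + 34 modulo 8 are 1, 4, 7, 2, 5 respectively.
The residue 0 does not occur, so no m in [29, 33] makes 11m + 34 a multiple of 8.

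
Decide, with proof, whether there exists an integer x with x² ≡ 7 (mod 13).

No, no such integer exists.

Since (13 − x)² ≡ x² (mod 13), it suffices to square x = 0, 1, …, 6: the residues are 0, 1, 4, 9, 3, 12, 10.
The set of squares mod 13 is therefore {0, 1, 3, 4, 9, 10, 12}, which does not contain 7.
Therefore x² ≡ 7 (mod 13) has no solution.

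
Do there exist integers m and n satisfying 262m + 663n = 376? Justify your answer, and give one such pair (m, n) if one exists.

m = 214, n = -84

Since gcd(262, 663) = 1, every integer is an integer combination of 262 and 663.
Dividing repeatedly: 663 = 2·262 + 139, 262 = 1·139 + 123, 139 = 1·123 + 16, 123 = 7·16 + 11, 16 = 1·11 + 5, 11 = 2·5 + 1, 5 = 5·1 + 0.
Back-substituting, 1 = 11 − 2·5 = 11 − 2·(16 − 1·11) = −2·16 + 3·11 = −2·16 + 3·(123 − 7·16) = 3·123 − 23·16 = 3·123 − 23·(139 − 1·123) = −23·139 + 26·123 = −23·139 + 26·(262 − 1·139) = 26·262 − 49·139 = 26·262 − 49·(663 − 2·262) = −49·663 + 124·262; that is, 262·124 + 663·(-49) = 1.
Times 376: 262·46624 + 663·(-18424) = 376, so (46624, -18424) solves it.
Subtracting 70·663 from m and adding 70·262 to n gives the tidier solution (214, -84).
Indeed 262·214 + 663·(-84) = 56068 − 55692 = 376.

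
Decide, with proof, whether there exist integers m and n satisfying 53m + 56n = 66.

m = 34, n = -31

Since gcd(53, 56) = 1, every integer is an integer combination of 53 and 56.
Euclidean algorithm: 56 = 1·53 + 3, 53 = 17·3 + 2, 3 = 1·2 + 1, 2 = 2·1 + 0.
Unwinding: 1 = 3 − 1·2 = 3 − (53 − 17·3) = −53 + 18·3 = −53 + 18·(56 − 1·53) = 18·56 − 19·53, i.e. 53·(-19) + 56·18 = 1.
Multiplying through by 66: m = (-19)·66 = -1254, n = 18·66 = 1188 is a solution.
Shifting by a multiple of (56, −53) keeps it a solution: m = -1254 + 23·56 = 34, n = 1188 − 23·53 = -31.
Check: 53·34 + 56·(-31) = 1802 − 1736 = 66. ✓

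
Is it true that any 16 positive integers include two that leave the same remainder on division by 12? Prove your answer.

There are exactly 12 possible remainders on division by 12.
Since 16 > 12, two of the 16 integers must share a residue class by the pigeonhole principle; call them a and b.
So a and b have equal remainders mod 12, which is exactly what was to be shown.

True.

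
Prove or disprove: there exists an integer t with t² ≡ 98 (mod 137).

t = 80

t = 80 works: 80² = 6400, and 6400 − 98 = 6302 = 46·137.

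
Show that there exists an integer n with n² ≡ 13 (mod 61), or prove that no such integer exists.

n = 14

Take n = 14. Then 14² = 196 = 3·61 + 13, so 14² ≡ 13 (mod 61).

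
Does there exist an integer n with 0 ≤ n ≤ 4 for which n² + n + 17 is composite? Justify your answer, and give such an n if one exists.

There is no such integer n in that range.

The values for n = 0, 1, …, 4 are 17, 19, 23, 29, 37, and each of these is prime.
So no value in the range makes the expression composite.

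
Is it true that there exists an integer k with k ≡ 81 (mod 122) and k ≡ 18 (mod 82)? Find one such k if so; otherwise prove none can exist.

No, no such integer exists.

Both moduli are multiples of 2 = gcd(122, 82), so any solution would satisfy k ≡ 81 and k ≡ 18 modulo 2 simultaneously.
But 81 mod 2 = 1 while 18 mod 2 = 0, a contradiction.
Therefore no such k exists.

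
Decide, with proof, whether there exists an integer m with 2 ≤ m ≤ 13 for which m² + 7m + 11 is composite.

m = 4

At m = 4: 4² + 7·4 + 11 = 55 = 5·11, which is composite.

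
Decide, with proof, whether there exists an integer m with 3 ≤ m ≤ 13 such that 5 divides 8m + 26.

m = 3

Try m = 3: 8·3 + 26 = 50 = 10·5, which is divisible by 5.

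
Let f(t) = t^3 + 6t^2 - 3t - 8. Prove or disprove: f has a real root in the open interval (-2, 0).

f(-2) = 14 and f(0) = -8, which have opposite signs.
As a polynomial, f is continuous on every closed interval.
By the Intermediate Value Theorem f must vanish at some point of (-2, 0).

Such a root exists.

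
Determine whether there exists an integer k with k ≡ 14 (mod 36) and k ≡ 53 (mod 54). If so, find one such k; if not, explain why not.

There is no such integer.

Both moduli are multiples of 18 = gcd(36, 54), so any solution would satisfy k ≡ 14 and k ≡ 53 modulo 18 simultaneously.
These are incompatible: 14 − 53 = -39 is not divisible by 18.
Hence the system has no solution.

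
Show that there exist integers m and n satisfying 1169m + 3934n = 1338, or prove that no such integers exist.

Any value of 1169m + 3934n is a multiple of gcd(1169, 3934) = 7.
But 1338 is not a multiple of 7 (it leaves remainder 1).
Therefore 1169m + 3934n = 1338 has no solution in integers.

There are no such integers.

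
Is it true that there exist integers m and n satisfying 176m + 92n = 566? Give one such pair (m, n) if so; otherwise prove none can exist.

gcd(176, 92) = 4, so every integer of the form 176m + 92n is a multiple of 4.
But 566 is not a multiple of 4 (it leaves remainder 2).
So the equation is unsolvable over ℤ.

No, no such integers exist.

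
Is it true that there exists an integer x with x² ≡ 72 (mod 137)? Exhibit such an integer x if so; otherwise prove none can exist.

x = 49

x = 49 works: 49² = 2401, and 2401 − 72 = 2329 = 17·137.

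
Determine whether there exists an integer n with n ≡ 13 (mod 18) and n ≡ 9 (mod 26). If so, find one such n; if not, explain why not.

Here gcd(18, 26) = 2, and both 13 and 9 leave remainder 1 mod 2, so the system is consistent.
The integers ≡ 13 (mod 18) are 13, 31, 49, 67, 85, 103, 121, 139, …; their remainders mod 26 are 13, 5, 23, 15, 7, 25, 17, 9, so n = 139 is the first that is ≡ 9 (mod 26).
Indeed 139 ≡ 13 (mod 18) and 139 ≡ 9 (mod 26).

n = 139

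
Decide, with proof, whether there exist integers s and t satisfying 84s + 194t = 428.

gcd(84, 194) = 2, and 2 divides 428, so integer solutions exist.
Dividing through by 2 reduces the equation to 42s + 97t = 214.
Euclidean algorithm: 97 = 2·42 + 13, 42 = 3·13 + 3, 13 = 4·3 + 1, 3 = 3·1 + 0.
Unwinding: 1 = 13 − 4·3 = 13 − 4·(42 − 3·13) = −4·42 + 13·13 = −4·42 + 13·(97 − 2·42) = 13·97 − 30·42, i.e. 42·(-30) + 97·13 = 1.
Scaling by 214 gives the particular solution (s, t) = (-6420, 2782).
Adding 67·97 to s and subtracting 67·42 from t gives the tidier solution (79, -32).
Indeed 84·79 + 194·(-32) = 6636 − 6208 = 428.

s = 79, t = -32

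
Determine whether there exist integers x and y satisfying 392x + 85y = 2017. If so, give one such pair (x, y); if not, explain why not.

x = 11, y = -27

392 and 85 are coprime, so 392x + 85y ranges over all of ℤ.
Run the Euclidean algorithm on 392 and 85: 392 = 4·85 + 52, 85 = 1·52 + 33, 52 = 1·33 + 19, 33 = 1·19 + 14, 19 = 1·14 + 5, 14 = 2·5 + 4, 5 = 1·4 + 1, 4 = 4·1 + 0.
Unwinding: 1 = 5 − 1·4 = 5 − (14 − 2·5) = −14 + 3·5 = −14 + 3·(19 − 1·14) = 3·19 − 4·14 = 3·19 − 4·(33 − 1·19) = −4·33 + 7·19 = −4·33 + 7·(52 − 1·33) = 7·52 − 11·33 = 7·52 − 11·(85 − 1·52) = −11·85 + 18·52 = −11·85 + 18·(392 − 4·85) = 18·392 − 83·85, i.e. 392·18 + 85·(-83) = 1.
Multiplying through by 2017: x = 18·2017 = 36306, y = (-83)·2017 = -167411 is a solution.
The general solution is x = 36306 + 85k, y = -167411 − 392k; taking k = -427 gives the smaller pair x = 11, y = -27.
Indeed 392·11 + 85·(-27) = 4312 − 2295 = 2017.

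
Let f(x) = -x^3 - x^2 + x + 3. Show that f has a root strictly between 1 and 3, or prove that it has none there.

f(1) = 2 and f(3) = -30, which have opposite signs.
f is continuous everywhere (it is a polynomial), in particular on [1, 3].
By the Intermediate Value Theorem, f takes the value 0 somewhere in the open interval.

Yes, f has a root in the interval.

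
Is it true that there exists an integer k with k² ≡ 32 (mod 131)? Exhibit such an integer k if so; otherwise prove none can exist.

Apply Euler's criterion with the prime 131: 32 is a quadratic residue iff 32^65 ≡ 1 (mod 131), and a non-residue iff it is ≡ −1.
Repeated squaring mod 131: 32^2 = 1024 ≡ 107; 32^4 ≡ 107² = 11449 ≡ 52; 32^8 ≡ 52² = 2704 ≡ 84; 32^16 ≡ 84² = 7056 ≡ 113; 32^32 ≡ 113² = 12769 ≡ 62; 32^64 ≡ 62² = 3844 ≡ 45.
Since 65 = 64 + 1, 32^65 ≡ 45 · 32; multiplying out mod 131: 45·32 = 1440 ≡ 130. Thus 32^65 ≡ 130 ≡ −1 (mod 131).
The value −1 means 32 is a non-residue modulo 131, so k² ≡ 32 (mod 131) is impossible.

No such integer exists.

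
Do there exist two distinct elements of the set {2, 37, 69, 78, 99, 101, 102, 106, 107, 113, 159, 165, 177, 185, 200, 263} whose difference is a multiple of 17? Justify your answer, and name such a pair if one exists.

There is no such pair.

Two integers differ by a multiple of 17 exactly when they have the same residue mod 17. The residues are 2↦2, 37↦3, 69↦1, 78↦10, 99↦14, 101↦16, 102↦0, 106↦4, 107↦5, 113↦11, 159↦6, 165↦12, 177↦7, 185↦15, 200↦13, 263↦8.
These 16 residues are pairwise different, hence no difference of two elements is divisible by 17.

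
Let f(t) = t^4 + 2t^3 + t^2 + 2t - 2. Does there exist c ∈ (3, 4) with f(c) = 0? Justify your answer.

f(3) = 148 and f(4) = 406, both positive, so a sign-change argument is unavailable; we show f keeps this sign on the whole interval.
Substitute t = 3 + u, where 0 < u < 1 on the interval. Expanding, f(3 + u) = u^4 + 14u^3 + 73u^2 + 170u + 148.
The nonzero coefficients here are all positive, so for u > 0 every term is positive (or zero), and the constant term 148 is strictly positive.
So f is strictly positive on (3, 4); no root exists in the interval.

No.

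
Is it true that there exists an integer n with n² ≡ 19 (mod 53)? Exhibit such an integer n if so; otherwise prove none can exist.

No such integer exists.

Apply Euler's criterion with the prime 53: 19 is a quadratic residue iff 19^26 ≡ 1 (mod 53), and a non-residue iff it is ≡ −1.
Repeated squaring mod 53: 19^2 = 361 ≡ 43; 19^4 ≡ 43² = 1849 ≡ 47; 19^8 ≡ 47² = 2209 ≡ 36; 19^16 ≡ 36² = 1296 ≡ 24.
Since 26 = 16 + 8 + 2, 19^26 ≡ 24 · 36 · 43; multiplying out mod 53: 24·36 = 864 ≡ 16, then 16·43 = 688 ≡ 52. Thus 19^26 ≡ 52 ≡ −1 (mod 53).
By Euler's criterion 19 is a quadratic non-residue mod 53: no n satisfies n² ≡ 19 (mod 53).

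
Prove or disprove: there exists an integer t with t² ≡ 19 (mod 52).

Work modulo the divisor 4 of 52. If t² ≡ 19 (mod 52) then t² ≡ 3 (mod 4).
Since (4 − t)² ≡ t² (mod 4), it suffices to square t = 0, 1, …, 2: the residues are 0, 1, 0.
The set of squares mod 4 is therefore {0, 1}, which does not contain 3.
Therefore t² ≡ 19 (mod 52) has no solution.

There is no such integer.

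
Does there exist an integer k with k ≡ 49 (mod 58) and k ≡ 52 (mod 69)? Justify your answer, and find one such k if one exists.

The moduli 58 and 69 are coprime, so by the Chinese Remainder Theorem a unique solution modulo 4002 exists.
Any solution of the first congruence is k = 49 + 58t; substituting into the second, 58t ≡ 52 − 49 ≡ 3 (mod 69).
Since 58·25 = 1450 = 21·69 + 1, the inverse of 58 mod 69 is 25.
Multiplying by 25: t ≡ 25·3 = 75 ≡ 6 (mod 69).
With t = 6: k = 49 + 58·6 = 397.
Check: 397 mod 58 = 49, 397 mod 69 = 52. ✓

k = 397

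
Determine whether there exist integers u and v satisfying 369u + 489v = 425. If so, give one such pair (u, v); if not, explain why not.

No such integers exist.

Both 369 and 489 are divisible by gcd(369, 489) = 3, hence so is any combination 369u + 489v.
But 425 = 3·141 + 2, so 3 ∤ 425.
So the equation is unsolvable over ℤ.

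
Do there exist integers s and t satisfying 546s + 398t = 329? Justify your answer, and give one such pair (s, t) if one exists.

There are no such integers.

gcd(546, 398) = 2, so every integer of the form 546s + 398t is a multiple of 2.
However 329 leaves remainder 1 on division by 2.
So the equation is unsolvable over ℤ.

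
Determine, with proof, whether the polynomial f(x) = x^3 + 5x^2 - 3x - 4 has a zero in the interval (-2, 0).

Yes, f has a root in the interval.

f(-2) = 14 and f(0) = -4, which have opposite signs.
f is continuous everywhere (it is a polynomial), in particular on [-2, 0].
By the Intermediate Value Theorem, f takes the value 0 somewhere in the open interval.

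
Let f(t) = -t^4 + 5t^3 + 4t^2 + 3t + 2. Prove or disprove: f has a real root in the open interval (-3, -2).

The endpoint values f(-3) = -187 and f(-2) = -44 are both negative. Claim: f(t) < 0 for every t in (-3, -2).
Substitute t = -2 − u, where 0 < u < 1 on the interval. Expanding, f(-2 − u) = -u^4 - 13u^3 - 50u^2 - 79u - 44.
The nonzero coefficients here are all negative, so for u > 0 every term is negative (or zero), and the constant term -44 is strictly negative.
So f is strictly negative on (-3, -2); no root exists in the interval.

No.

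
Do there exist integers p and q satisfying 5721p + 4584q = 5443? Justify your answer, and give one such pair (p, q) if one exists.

No, no such integers exist.

Any value of 5721p + 4584q is a multiple of gcd(5721, 4584) = 3.
But 5443 is not a multiple of 3 (it leaves remainder 1).
Therefore 5721p + 4584q = 5443 has no solution in integers.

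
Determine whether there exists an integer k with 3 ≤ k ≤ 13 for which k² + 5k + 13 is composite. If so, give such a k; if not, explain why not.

k = 8

At k = 8: 8² + 5·8 + 13 = 117 = 3·39, which is composite.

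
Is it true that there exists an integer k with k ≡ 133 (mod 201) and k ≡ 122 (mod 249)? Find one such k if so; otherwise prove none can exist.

No, no such integer exists.

Reduce both congruences modulo 3, which divides 201 and 249: they say k ≡ 133 (mod 3) and k ≡ 122 (mod 3).
These are incompatible: 133 − 122 = 11 is not divisible by 3.
Hence the system has no solution.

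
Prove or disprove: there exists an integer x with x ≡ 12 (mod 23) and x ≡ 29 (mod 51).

x = 794

Since 23 and 51 share no common factor, CRT says the pair of congruences has a solution (unique mod 1173).
Any solution of the first congruence is x = 12 + 23t; substituting into the second, 23t ≡ 29 − 12 ≡ 17 (mod 51).
To invert 23 modulo 51: 51 = 2·23 + 5, 23 = 4·5 + 3, 5 = 1·3 + 2, 3 = 1·2 + 1, 2 = 2·1 + 0, and unwinding, 1 = 3 − 1·2 = 3 − (5 − 1·3) = −5 + 2·3 = −5 + 2·(23 − 4·5) = 2·23 − 9·5 = 2·23 − 9·(51 − 2·23) = −9·51 + 20·23. Thus 23⁻¹ ≡ 20 (mod 51).
Therefore t ≡ 20·17 = 340 ≡ 34 (mod 51).
Taking t = 34 gives x = 12 + 23·34 = 794.
Check: 794 mod 23 = 12, 794 mod 51 = 29. ✓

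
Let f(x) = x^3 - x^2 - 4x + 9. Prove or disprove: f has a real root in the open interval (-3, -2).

f(-3) = -15 and f(-2) = 5, which have opposite signs.
f is continuous everywhere (it is a polynomial), in particular on [-3, -2].
By the Intermediate Value Theorem f must vanish at some point of (-3, -2).

Such a root exists.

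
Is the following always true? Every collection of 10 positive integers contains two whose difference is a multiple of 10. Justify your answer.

Consider the 10 integers 44, 45, …, 53. They lie in distinct residue classes modulo 10, since 10 ≤ 10.
The differences between them range over 1, …, 9, none of which is divisible by 10.

No; for instance {44, 45, 46, 47, 48, 49, 50, 51, 52, 53} is a counterexample.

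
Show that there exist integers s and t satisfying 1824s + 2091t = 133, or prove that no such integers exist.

Both 1824 and 2091 are divisible by gcd(1824, 2091) = 3, hence so is any combination 1824s + 2091t.
But 133 is not a multiple of 3 (it leaves remainder 1).
Hence no integers s, t satisfy the equation.

There are no such integers.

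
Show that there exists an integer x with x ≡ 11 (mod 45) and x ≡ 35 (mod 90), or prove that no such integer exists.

No such integer exists.

Reduce both congruences modulo 45, which divides 45 and 90: they say x ≡ 11 (mod 45) and x ≡ 35 (mod 45).
These are incompatible: 11 − 35 = -24 is not divisible by 45.
Hence the system has no solution.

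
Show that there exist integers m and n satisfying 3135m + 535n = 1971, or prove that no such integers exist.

Any value of 3135m + 535n is a multiple of gcd(3135, 535) = 5.
But 1971 = 5·394 + 1, so 5 ∤ 1971.
Therefore 3135m + 535n = 1971 has no solution in integers.

There are no such integers.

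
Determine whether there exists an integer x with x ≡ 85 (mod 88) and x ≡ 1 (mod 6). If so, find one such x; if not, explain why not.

x = 85

Here gcd(88, 6) = 2, and both 85 and 1 leave remainder 1 mod 2, so the system is consistent.
In fact x = 85 itself already satisfies 85 mod 6 = 1.
Check: 85 mod 88 = 85, 85 mod 6 = 1. ✓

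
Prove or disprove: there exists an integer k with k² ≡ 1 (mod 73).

Take k = 1. Then 1² = 1, and since 0 ≤ 1 < 73 this is already reduced: 1² ≡ 1 (mod 73).

k = 1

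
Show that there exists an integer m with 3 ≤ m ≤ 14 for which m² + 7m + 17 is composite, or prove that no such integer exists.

m = 12

At m = 12: 12² + 7·12 + 17 = 245 = 5·49, which is composite.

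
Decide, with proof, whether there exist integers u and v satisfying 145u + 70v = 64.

gcd(145, 70) = 5, so every integer of the form 145u + 70v is a multiple of 5.
But 64 is not a multiple of 5 (it leaves remainder 4).
Hence no integers u, v satisfy the equation.

There are no such integers.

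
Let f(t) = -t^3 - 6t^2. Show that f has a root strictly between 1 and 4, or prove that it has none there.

f(1) = -7 and f(4) = -160, both negative, so a sign-change argument is unavailable; we show f keeps this sign on the whole interval.
Substitute t = 1 + u, where 0 < u < 3 on the interval. Expanding, f(1 + u) = -u^3 - 9u^2 - 15u - 7.
All 4 nonzero coefficients of this polynomial in u are negative; hence for u > 0 the value is a sum of negative terms (the constant -7 among them).
Therefore f(t) < 0 throughout (1, 4), and f has no zero there.

f has no root in that interval.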